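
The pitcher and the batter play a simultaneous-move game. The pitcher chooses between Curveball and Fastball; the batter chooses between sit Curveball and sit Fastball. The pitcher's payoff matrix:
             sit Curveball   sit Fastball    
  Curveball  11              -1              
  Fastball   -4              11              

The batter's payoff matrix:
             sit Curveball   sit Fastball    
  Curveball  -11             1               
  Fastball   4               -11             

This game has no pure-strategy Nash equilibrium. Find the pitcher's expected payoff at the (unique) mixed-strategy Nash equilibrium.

The batter's mix must leave the pitcher indifferent between Curveball and Fastball.
  the pitcher's payoff from Curveball: q·11 + (1−q)·(-1) = 12q - 1
  the pitcher's payoff from Fastball: q·(-4) + (1−q)·11 = -15q + 11
  12q - 1 = -15q + 11  ⇒  27q = 12  ⇒  q = 4/9.
At equilibrium the pitcher is indifferent across rows, so the pitcher's payoff equals the payoff from Curveball: (4/9)·11 + (5/9)·(-1) = 13/3.

13/3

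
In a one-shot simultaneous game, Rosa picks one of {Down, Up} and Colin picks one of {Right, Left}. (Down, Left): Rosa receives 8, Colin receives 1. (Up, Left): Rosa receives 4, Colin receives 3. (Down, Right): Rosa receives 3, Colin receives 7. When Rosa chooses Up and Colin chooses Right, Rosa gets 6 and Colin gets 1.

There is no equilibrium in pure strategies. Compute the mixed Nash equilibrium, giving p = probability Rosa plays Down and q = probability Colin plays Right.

In a mixed equilibrium Colin is indifferent between Right and Left; this condition fixes p.
  Colin's payoff from Right: p·7 + (1−p)·1 = 6p + 1
  Colin's payoff from Left: p·1 + (1−p)·3 = -2p + 3
  6p + 1 = -2p + 3  ⇒  8p = 2  ⇒  p = 1/4.
In a mixed equilibrium Rosa is indifferent between Down and Up; this condition fixes q.
  Rosa's expected payoff from Down: q·3 + (1−q)·8 = -5q + 8
  Rosa's expected payoff from Up: q·6 + (1−q)·4 = 2q + 4
  -5q + 8 = 2q + 4  ⇒  -7q = -4  ⇒  q = 4/7.

p = 1/4, q = 4/7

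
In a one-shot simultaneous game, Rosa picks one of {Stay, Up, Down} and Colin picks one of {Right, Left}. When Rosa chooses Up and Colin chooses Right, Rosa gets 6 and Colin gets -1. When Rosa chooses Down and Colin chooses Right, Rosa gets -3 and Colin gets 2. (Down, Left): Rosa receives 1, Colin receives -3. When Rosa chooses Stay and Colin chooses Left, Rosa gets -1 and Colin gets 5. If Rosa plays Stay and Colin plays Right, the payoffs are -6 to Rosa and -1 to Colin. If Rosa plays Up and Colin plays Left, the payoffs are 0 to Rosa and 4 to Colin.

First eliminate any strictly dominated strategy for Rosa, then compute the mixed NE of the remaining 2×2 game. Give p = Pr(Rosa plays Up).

Rosa's strategy Stay is strictly dominated by Down: -3 > -6 and 1 > -1. Eliminate Stay.
For Colin to be willing to mix, Colin must be indifferent between Right and Left, which pins down Rosa's mix.
  Colin's payoff to Right: p·(-1) + (1−p)·2 = -3p + 2
  Colin's payoff to Left: p·4 + (1−p)·(-3) = 7p - 3
  -3p + 2 = 7p - 3  ⇒  -10p = -5  ⇒  p = 1/2.

p = 1/2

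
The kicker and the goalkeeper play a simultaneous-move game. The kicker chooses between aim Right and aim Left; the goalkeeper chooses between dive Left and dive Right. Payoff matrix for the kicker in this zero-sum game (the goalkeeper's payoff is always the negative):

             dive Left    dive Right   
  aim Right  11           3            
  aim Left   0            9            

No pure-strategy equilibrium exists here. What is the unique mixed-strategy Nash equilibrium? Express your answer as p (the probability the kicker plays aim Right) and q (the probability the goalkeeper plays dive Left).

p = 9/17, q = 6/17

For the goalkeeper to be willing to mix, the goalkeeper must be indifferent between dive Left and dive Right, which pins down the kicker's mix.
  the goalkeeper's expected payoff from dive Left: p·(-11) + (1−p)·0 = -11p
  the goalkeeper's expected payoff from dive Right: p·(-3) + (1−p)·(-9) = 6p - 9
  -11p = 6p - 9  ⇒  -17p = -9  ⇒  p = 9/17.
In a mixed equilibrium the kicker is indifferent between aim Right and aim Left; this condition fixes q.
  the kicker's payoff to aim Right: q·11 + (1−q)·3 = 8q + 3
  the kicker's payoff to aim Left: q·0 + (1−q)·9 = -9q + 9
  8q + 3 = -9q + 9  ⇒  17q = 6  ⇒  q = 6/17.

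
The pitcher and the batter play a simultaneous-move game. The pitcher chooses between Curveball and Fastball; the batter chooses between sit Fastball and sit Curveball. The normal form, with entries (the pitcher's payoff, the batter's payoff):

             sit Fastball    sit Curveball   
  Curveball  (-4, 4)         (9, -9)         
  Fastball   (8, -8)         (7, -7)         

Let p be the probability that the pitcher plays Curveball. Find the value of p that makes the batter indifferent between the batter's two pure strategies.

p = 1/14

The batter's indifference between sit Fastball and sit Curveball determines the pitcher's mixing probability p:
  the batter's expected payoff from sit Fastball: p·4 + (1−p)·(-8) = 12p - 8
  the batter's expected payoff from sit Curveball: p·(-9) + (1−p)·(-7) = -2p - 7
  12p - 8 = -2p - 7  ⇒  14p = 1  ⇒  p = 1/14.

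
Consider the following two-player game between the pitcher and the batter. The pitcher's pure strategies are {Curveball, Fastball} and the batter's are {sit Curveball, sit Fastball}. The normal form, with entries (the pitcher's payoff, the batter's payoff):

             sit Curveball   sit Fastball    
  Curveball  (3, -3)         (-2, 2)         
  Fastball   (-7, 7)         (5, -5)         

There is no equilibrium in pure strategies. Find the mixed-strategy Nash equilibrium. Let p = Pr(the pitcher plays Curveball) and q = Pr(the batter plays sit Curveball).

Set the batter's expected payoff from sit Curveball equal to that from sit Fastball:
  the batter's payoff to sit Curveball: p·(-3) + (1−p)·7 = -10p + 7
  the batter's payoff to sit Fastball: p·2 + (1−p)·(-5) = 7p - 5
  -10p + 7 = 7p - 5  ⇒  -17p = -12  ⇒  p = 12/17.
For the pitcher to be willing to mix, the pitcher must be indifferent between Curveball and Fastball, which pins down the batter's mix.
  the pitcher's expected payoff from Curveball: q·3 + (1−q)·(-2) = 5q - 2
  the pitcher's expected payoff from Fastball: q·(-7) + (1−q)·5 = -12q + 5
  5q - 2 = -12q + 5  ⇒  17q = 7  ⇒  q = 7/17.

p = 12/17, q = 7/17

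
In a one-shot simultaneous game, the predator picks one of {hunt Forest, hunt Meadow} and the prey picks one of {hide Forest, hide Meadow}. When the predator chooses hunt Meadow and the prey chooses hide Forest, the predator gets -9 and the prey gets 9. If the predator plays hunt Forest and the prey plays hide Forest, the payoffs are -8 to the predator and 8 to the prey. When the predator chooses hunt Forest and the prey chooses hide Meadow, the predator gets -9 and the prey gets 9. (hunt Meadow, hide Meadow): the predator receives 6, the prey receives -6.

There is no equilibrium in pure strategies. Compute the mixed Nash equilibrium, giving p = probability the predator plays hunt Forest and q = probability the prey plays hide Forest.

p = 15/16, q = 15/16

For the prey to be willing to mix, the prey must be indifferent between hide Forest and hide Meadow, which pins down the predator's mix.
  the prey's payoff to hide Forest: p·8 + (1−p)·9 = -p + 9
  the prey's payoff to hide Meadow: p·9 + (1−p)·(-6) = 15p - 6
  -p + 9 = 15p - 6  ⇒  -16p = -15  ⇒  p = 15/16.
In a mixed equilibrium the predator is indifferent between hunt Forest and hunt Meadow; this condition fixes q.
  the predator's payoff to hunt Forest: q·(-8) + (1−q)·(-9) = q - 9
  the predator's payoff to hunt Meadow: q·(-9) + (1−q)·6 = -15q + 6
  q - 9 = -15q + 6  ⇒  16q = 15  ⇒  q = 15/16.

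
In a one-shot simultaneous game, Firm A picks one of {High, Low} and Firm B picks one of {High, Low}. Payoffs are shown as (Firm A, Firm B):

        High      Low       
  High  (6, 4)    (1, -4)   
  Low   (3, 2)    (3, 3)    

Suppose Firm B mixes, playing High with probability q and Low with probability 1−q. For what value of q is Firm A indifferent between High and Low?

Firm B's mix must leave Firm A indifferent between High and Low.
  Firm A's expected payoff from High: q·6 + (1−q)·1 = 5q + 1
  Firm A's expected payoff from Low: q·3 + (1−q)·3 = 3
  5q + 1 = 3  ⇒  5q = 2  ⇒  q = 2/5.

q = 2/5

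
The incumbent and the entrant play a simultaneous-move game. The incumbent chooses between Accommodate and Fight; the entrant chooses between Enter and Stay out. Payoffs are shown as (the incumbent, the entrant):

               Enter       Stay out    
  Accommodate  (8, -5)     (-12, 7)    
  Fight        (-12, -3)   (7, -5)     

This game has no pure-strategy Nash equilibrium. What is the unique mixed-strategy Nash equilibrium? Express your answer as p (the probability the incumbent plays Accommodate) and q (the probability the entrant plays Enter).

p = 1/7, q = 19/39

The incumbent's mix must leave the entrant indifferent between Enter and Stay out.
  the entrant's expected payoff from Enter: p·(-5) + (1−p)·(-3) = -2p - 3
  the entrant's expected payoff from Stay out: p·7 + (1−p)·(-5) = 12p - 5
  -2p - 3 = 12p - 5  ⇒  -14p = -2  ⇒  p = 1/7.
For the incumbent to be willing to mix, the incumbent must be indifferent between Accommodate and Fight, which pins down the entrant's mix.
  the incumbent's payoff to Accommodate: q·8 + (1−q)·(-12) = 20q - 12
  the incumbent's payoff to Fight: q·(-12) + (1−q)·7 = -19q + 7
  20q - 12 = -19q + 7  ⇒  39q = 19  ⇒  q = 19/39.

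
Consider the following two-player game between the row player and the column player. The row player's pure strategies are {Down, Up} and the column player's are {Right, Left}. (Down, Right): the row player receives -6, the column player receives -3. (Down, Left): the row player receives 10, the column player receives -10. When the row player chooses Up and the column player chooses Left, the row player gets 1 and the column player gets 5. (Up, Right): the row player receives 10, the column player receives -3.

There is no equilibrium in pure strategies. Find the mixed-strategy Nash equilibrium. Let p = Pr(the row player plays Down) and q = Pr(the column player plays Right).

p = 8/15, q = 9/25

The row player's mix must leave the column player indifferent between Right and Left.
  the column player's payoff from Right: p·(-3) + (1−p)·(-3) = -3
  the column player's payoff from Left: p·(-10) + (1−p)·5 = -15p + 5
  -3 = -15p + 5  ⇒  15p = 8  ⇒  p = 8/15.
The row player's indifference between Down and Up determines the column player's mixing probability q:
  the row player's expected payoff from Down: q·(-6) + (1−q)·10 = -16q + 10
  the row player's expected payoff from Up: q·10 + (1−q)·1 = 9q + 1
  -16q + 10 = 9q + 1  ⇒  -25q = -9  ⇒  q = 9/25.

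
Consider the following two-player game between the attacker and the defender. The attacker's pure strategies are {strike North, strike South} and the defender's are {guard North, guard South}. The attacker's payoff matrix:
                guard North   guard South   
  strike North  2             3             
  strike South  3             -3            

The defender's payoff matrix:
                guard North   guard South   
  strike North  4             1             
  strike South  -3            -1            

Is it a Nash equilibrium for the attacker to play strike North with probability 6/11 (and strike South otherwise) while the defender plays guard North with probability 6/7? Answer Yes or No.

Given the attacker's mix p = 6/11, the defender's payoff from guard North is 9/11 but from guard South is 1/11. The defender strictly prefers guard North, so the defender would not mix.
So the proposed profile is not a Nash equilibrium.

No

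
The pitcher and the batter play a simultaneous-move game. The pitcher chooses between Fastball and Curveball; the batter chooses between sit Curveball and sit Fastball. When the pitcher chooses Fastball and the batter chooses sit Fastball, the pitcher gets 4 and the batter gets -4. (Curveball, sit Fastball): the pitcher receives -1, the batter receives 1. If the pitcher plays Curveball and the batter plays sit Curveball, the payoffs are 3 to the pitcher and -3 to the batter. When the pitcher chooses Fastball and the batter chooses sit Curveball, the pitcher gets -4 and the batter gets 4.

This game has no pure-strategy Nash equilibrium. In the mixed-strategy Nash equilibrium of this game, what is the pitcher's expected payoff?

The batter's mix must leave the pitcher indifferent between Fastball and Curveball.
  the pitcher's payoff from Fastball: q·(-4) + (1−q)·4 = -8q + 4
  the pitcher's payoff from Curveball: q·3 + (1−q)·(-1) = 4q - 1
  -8q + 4 = 4q - 1  ⇒  -12q = -5  ⇒  q = 5/12.
At equilibrium the pitcher is indifferent across rows, so the pitcher's payoff equals the payoff from Fastball: (5/12)·(-4) + (7/12)·4 = 2/3.

2/3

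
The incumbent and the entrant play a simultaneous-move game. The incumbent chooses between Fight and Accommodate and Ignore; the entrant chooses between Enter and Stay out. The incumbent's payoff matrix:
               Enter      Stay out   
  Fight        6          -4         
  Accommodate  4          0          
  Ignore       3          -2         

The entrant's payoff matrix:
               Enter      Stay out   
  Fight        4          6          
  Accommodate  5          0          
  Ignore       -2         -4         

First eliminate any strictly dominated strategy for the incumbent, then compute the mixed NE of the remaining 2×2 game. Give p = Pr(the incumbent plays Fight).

The incumbent's strategy Ignore is strictly dominated by Accommodate: 4 > 3 and 0 > -2. Eliminate Ignore.
For the entrant to be willing to mix, the entrant must be indifferent between Enter and Stay out, which pins down the incumbent's mix.
  the entrant's payoff from Enter: p·4 + (1−p)·5 = -p + 5
  the entrant's payoff from Stay out: p·6 + (1−p)·0 = 6p
  -p + 5 = 6p  ⇒  -7p = -5  ⇒  p = 5/7.

p = 5/7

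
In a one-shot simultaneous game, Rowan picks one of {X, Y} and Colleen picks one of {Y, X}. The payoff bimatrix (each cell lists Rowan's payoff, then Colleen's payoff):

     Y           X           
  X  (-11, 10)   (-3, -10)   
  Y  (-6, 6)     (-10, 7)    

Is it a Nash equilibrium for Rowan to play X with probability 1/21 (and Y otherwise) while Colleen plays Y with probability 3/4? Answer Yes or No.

No

Given Colleen's mix q = 3/4, Rowan's payoff from X is -9 but from Y is -7. Rowan strictly prefers Y, so Rowan would not mix.
So the proposed profile is not a Nash equilibrium.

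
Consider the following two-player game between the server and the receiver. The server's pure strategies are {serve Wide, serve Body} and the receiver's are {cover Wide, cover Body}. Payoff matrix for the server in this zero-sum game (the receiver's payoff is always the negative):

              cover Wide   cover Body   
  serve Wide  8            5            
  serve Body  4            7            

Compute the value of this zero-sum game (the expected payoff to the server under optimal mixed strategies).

v = 6

For the server to be willing to mix, the server must be indifferent between serve Wide and serve Body, which pins down the receiver's mix.
  the server's payoff to serve Wide: q·8 + (1−q)·5 = 3q + 5
  the server's payoff to serve Body: q·4 + (1−q)·7 = -3q + 7
  3q + 5 = -3q + 7  ⇒  6q = 2  ⇒  q = 1/3.
The value is the server's expected payoff against this mix (using serve Wide): (1/3)·8 + (2/3)·5 = 6.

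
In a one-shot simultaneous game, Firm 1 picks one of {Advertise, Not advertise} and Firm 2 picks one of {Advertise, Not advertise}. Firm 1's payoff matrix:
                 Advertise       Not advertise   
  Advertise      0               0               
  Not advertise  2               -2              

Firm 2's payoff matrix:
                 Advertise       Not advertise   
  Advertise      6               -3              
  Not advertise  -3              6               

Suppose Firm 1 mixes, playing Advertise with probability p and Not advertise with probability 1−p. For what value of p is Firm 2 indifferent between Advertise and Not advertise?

For Firm 2 to be willing to mix, Firm 2 must be indifferent between Advertise and Not advertise, which pins down Firm 1's mix.
  Firm 2's expected payoff from Advertise: p·6 + (1−p)·(-3) = 9p - 3
  Firm 2's expected payoff from Not advertise: p·(-3) + (1−p)·6 = -9p + 6
  9p - 3 = -9p + 6  ⇒  18p = 9  ⇒  p = 1/2.

p = 1/2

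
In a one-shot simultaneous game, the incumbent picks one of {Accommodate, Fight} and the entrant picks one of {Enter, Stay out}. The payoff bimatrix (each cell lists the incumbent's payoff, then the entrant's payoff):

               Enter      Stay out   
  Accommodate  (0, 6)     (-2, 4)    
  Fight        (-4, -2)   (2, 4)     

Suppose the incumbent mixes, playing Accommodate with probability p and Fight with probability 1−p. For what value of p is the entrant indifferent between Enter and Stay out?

p = 3/4

The entrant's indifference between Enter and Stay out determines the incumbent's mixing probability p:
  the entrant's payoff to Enter: p·6 + (1−p)·(-2) = 8p - 2
  the entrant's payoff to Stay out: p·4 + (1−p)·4 = 4
  8p - 2 = 4  ⇒  8p = 6  ⇒  p = 3/4.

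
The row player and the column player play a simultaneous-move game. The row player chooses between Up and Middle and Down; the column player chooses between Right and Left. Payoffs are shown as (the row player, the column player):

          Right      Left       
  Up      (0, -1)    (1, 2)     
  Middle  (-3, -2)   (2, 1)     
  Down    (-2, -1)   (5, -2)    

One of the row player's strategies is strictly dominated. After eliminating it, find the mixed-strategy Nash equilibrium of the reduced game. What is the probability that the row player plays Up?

p = 1/4

The row player's strategy Middle is strictly dominated by Down: -2 > -3 and 5 > 2. Eliminate Middle.
In a mixed equilibrium the column player is indifferent between Right and Left; this condition fixes p.
  the column player's payoff to Right: p·(-1) + (1−p)·(-1) = -1
  the column player's payoff to Left: p·2 + (1−p)·(-2) = 4p - 2
  -1 = 4p - 2  ⇒  -4p = -1  ⇒  p = 1/4.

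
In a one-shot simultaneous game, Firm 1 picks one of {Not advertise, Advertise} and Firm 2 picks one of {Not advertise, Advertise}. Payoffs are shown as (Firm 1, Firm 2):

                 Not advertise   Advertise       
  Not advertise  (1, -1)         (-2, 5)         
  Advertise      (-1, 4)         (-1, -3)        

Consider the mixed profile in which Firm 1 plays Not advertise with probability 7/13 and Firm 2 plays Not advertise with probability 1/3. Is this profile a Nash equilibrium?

Check Firm 2's indifference given Firm 1's mix p = 7/13:
  payoff from Not advertise = 17/13; payoff from Advertise = 17/13 — equal.
Check Firm 1's indifference given Firm 2's mix q = 1/3:
  payoff from Not advertise = -1; payoff from Advertise = -1 — equal.
Both players are indifferent, so neither can profitably deviate.

Yes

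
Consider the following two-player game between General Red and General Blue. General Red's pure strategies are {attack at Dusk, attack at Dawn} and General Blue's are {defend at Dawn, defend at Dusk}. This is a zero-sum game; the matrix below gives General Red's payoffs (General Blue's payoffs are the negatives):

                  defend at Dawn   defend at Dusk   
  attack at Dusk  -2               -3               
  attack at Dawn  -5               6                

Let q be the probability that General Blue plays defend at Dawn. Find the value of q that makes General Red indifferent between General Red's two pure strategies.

q = 3/4

In a mixed equilibrium General Red is indifferent between attack at Dusk and attack at Dawn; this condition fixes q.
  General Red's payoff from attack at Dusk: q·(-2) + (1−q)·(-3) = q - 3
  General Red's payoff from attack at Dawn: q·(-5) + (1−q)·6 = -11q + 6
  q - 3 = -11q + 6  ⇒  12q = 9  ⇒  q = 3/4.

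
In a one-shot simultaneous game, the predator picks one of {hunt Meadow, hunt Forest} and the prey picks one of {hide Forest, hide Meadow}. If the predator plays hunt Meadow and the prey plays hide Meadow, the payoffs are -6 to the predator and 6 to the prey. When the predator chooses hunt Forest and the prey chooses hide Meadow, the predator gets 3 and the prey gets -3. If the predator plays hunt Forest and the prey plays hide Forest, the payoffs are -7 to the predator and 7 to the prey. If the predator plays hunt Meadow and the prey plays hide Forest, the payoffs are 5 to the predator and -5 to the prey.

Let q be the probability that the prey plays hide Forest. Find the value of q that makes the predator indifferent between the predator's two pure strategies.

The prey's mix must leave the predator indifferent between hunt Meadow and hunt Forest.
  the predator's expected payoff from hunt Meadow: q·5 + (1−q)·(-6) = 11q - 6
  the predator's expected payoff from hunt Forest: q·(-7) + (1−q)·3 = -10q + 3
  11q - 6 = -10q + 3  ⇒  21q = 9  ⇒  q = 3/7.

q = 3/7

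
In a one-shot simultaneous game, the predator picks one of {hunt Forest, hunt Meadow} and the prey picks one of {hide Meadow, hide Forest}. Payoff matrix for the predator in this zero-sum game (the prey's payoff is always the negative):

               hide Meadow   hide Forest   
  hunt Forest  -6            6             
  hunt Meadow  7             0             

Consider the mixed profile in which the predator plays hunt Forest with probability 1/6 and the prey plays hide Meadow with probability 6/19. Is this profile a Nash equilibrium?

Given the predator's mix p = 1/6, the prey's payoff from hide Meadow is -29/6 but from hide Forest is -1. The prey strictly prefers hide Forest, so the prey would not mix.
So the proposed profile is not a Nash equilibrium.

No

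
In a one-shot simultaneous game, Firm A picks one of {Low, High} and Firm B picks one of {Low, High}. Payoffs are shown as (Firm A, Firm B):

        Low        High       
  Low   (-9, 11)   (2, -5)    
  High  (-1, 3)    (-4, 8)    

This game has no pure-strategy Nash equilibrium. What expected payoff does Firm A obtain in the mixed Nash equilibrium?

For Firm A to be willing to mix, Firm A must be indifferent between Low and High, which pins down Firm B's mix.
  Firm A's expected payoff from Low: q·(-9) + (1−q)·2 = -11q + 2
  Firm A's expected payoff from High: q·(-1) + (1−q)·(-4) = 3q - 4
  -11q + 2 = 3q - 4  ⇒  -14q = -6  ⇒  q = 3/7.
At equilibrium Firm A is indifferent across rows, so Firm A's payoff equals the payoff from Low: (3/7)·(-9) + (4/7)·2 = -19/7.

-19/7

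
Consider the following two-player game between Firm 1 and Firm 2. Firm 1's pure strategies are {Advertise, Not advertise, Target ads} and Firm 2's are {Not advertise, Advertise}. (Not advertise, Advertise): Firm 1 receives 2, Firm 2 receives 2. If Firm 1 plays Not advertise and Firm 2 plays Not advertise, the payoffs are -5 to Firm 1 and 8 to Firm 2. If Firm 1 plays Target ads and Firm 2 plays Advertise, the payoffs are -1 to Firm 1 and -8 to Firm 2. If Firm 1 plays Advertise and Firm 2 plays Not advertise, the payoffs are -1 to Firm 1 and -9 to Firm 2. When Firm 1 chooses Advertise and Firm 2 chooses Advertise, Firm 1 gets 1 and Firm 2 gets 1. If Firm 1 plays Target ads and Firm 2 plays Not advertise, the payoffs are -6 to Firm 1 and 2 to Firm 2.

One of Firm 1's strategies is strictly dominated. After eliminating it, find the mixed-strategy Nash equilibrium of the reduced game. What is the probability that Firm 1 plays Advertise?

p = 3/8

Firm 1's strategy Target ads is strictly dominated by Not advertise: -5 > -6 and 2 > -1. Eliminate Target ads.
For Firm 2 to be willing to mix, Firm 2 must be indifferent between Not advertise and Advertise, which pins down Firm 1's mix.
  Firm 2's expected payoff from Not advertise: p·(-9) + (1−p)·8 = -17p + 8
  Firm 2's expected payoff from Advertise: p·1 + (1−p)·2 = -p + 2
  -17p + 8 = -p + 2  ⇒  -16p = -6  ⇒  p = 3/8.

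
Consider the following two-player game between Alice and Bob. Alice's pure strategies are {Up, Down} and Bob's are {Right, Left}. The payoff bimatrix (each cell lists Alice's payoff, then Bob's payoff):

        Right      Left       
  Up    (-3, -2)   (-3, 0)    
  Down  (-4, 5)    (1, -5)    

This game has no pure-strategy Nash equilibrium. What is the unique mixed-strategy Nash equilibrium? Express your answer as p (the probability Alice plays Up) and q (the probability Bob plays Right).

p = 5/6, q = 4/5

Set Bob's expected payoff from Right equal to that from Left:
  Bob's payoff from Right: p·(-2) + (1−p)·5 = -7p + 5
  Bob's payoff from Left: p·0 + (1−p)·(-5) = 5p - 5
  -7p + 5 = 5p - 5  ⇒  -12p = -10  ⇒  p = 5/6.
For Alice to be willing to mix, Alice must be indifferent between Up and Down, which pins down Bob's mix.
  Alice's expected payoff from Up: q·(-3) + (1−q)·(-3) = -3
  Alice's expected payoff from Down: q·(-4) + (1−q)·1 = -5q + 1
  -3 = -5q + 1  ⇒  5q = 4  ⇒  q = 4/5.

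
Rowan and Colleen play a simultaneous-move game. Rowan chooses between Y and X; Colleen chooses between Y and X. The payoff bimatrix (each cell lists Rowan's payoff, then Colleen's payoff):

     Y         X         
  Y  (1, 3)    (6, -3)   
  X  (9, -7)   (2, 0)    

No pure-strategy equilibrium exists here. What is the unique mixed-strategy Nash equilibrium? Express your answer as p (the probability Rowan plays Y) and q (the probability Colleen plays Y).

p = 7/13, q = 1/3

For Colleen to be willing to mix, Colleen must be indifferent between Y and X, which pins down Rowan's mix.
  Colleen's expected payoff from Y: p·3 + (1−p)·(-7) = 10p - 7
  Colleen's expected payoff from X: p·(-3) + (1−p)·0 = -3p
  10p - 7 = -3p  ⇒  13p = 7  ⇒  p = 7/13.
Rowan's indifference between Y and X determines Colleen's mixing probability q:
  Rowan's payoff to Y: q·1 + (1−q)·6 = -5q + 6
  Rowan's payoff to X: q·9 + (1−q)·2 = 7q + 2
  -5q + 6 = 7q + 2  ⇒  -12q = -4  ⇒  q = 1/3.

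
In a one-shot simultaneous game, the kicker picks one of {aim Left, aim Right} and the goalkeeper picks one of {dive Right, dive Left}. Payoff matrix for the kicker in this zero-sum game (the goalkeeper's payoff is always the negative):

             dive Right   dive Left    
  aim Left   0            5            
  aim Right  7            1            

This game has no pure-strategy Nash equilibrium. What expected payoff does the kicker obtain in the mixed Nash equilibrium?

In a mixed equilibrium the kicker is indifferent between aim Left and aim Right; this condition fixes q.
  the kicker's payoff from aim Left: q·0 + (1−q)·5 = -5q + 5
  the kicker's payoff from aim Right: q·7 + (1−q)·1 = 6q + 1
  -5q + 5 = 6q + 1  ⇒  -11q = -4  ⇒  q = 4/11.
At equilibrium the kicker is indifferent across rows, so the kicker's payoff equals the payoff from aim Left: (4/11)·0 + (7/11)·5 = 35/11.

35/11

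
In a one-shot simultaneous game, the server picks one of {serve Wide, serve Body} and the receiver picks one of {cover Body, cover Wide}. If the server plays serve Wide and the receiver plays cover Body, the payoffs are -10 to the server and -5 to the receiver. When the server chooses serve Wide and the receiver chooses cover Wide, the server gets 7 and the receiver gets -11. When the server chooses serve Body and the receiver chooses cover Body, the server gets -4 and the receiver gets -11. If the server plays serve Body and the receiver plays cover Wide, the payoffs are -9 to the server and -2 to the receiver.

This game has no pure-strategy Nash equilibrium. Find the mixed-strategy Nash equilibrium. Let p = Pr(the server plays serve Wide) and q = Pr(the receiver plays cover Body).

p = 3/5, q = 8/11

Set the receiver's expected payoff from cover Body equal to that from cover Wide:
  the receiver's expected payoff from cover Body: p·(-5) + (1−p)·(-11) = 6p - 11
  the receiver's expected payoff from cover Wide: p·(-11) + (1−p)·(-2) = -9p - 2
  6p - 11 = -9p - 2  ⇒  15p = 9  ⇒  p = 3/5.
Set the server's expected payoff from serve Wide equal to that from serve Body:
  the server's payoff from serve Wide: q·(-10) + (1−q)·7 = -17q + 7
  the server's payoff from serve Body: q·(-4) + (1−q)·(-9) = 5q - 9
  -17q + 7 = 5q - 9  ⇒  -22q = -16  ⇒  q = 8/11.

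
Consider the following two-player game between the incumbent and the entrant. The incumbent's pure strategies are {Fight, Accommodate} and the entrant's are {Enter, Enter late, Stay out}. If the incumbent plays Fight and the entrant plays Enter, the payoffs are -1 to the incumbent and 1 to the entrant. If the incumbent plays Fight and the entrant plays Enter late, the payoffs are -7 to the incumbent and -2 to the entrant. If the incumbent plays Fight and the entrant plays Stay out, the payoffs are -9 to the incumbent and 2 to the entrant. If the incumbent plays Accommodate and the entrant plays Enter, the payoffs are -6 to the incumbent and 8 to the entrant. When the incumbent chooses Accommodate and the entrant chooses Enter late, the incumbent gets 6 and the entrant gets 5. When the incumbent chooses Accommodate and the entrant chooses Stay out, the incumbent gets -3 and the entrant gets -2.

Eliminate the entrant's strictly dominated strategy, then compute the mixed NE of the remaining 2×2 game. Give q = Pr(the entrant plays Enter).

The entrant's strategy Enter late is strictly dominated by Enter: 1 > -2 and 8 > 5. Eliminate Enter late.
For the incumbent to be willing to mix, the incumbent must be indifferent between Fight and Accommodate, which pins down the entrant's mix.
  the incumbent's payoff to Fight: q·(-1) + (1−q)·(-9) = 8q - 9
  the incumbent's payoff to Accommodate: q·(-6) + (1−q)·(-3) = -3q - 3
  8q - 9 = -3q - 3  ⇒  11q = 6  ⇒  q = 6/11.

q = 6/11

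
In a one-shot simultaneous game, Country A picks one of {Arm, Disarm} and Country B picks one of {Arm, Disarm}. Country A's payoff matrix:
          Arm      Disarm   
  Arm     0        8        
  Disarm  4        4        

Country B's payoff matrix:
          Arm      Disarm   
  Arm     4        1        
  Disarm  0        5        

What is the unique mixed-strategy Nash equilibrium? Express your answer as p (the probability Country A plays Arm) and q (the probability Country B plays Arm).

p = 5/8, q = 1/2

Country B's indifference between Arm and Disarm determines Country A's mixing probability p:
  Country B's payoff from Arm: p·4 + (1−p)·0 = 4p
  Country B's payoff from Disarm: p·1 + (1−p)·5 = -4p + 5
  4p = -4p + 5  ⇒  8p = 5  ⇒  p = 5/8.
Country A's indifference between Arm and Disarm determines Country B's mixing probability q:
  Country A's payoff to Arm: q·0 + (1−q)·8 = -8q + 8
  Country A's payoff to Disarm: q·4 + (1−q)·4 = 4
  -8q + 8 = 4  ⇒  -8q = -4  ⇒  q = 1/2.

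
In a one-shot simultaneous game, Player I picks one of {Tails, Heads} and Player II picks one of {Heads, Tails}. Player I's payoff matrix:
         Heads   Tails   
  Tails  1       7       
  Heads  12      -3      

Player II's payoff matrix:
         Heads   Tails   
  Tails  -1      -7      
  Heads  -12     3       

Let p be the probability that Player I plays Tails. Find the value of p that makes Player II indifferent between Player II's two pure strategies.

For Player II to be willing to mix, Player II must be indifferent between Heads and Tails, which pins down Player I's mix.
  Player II's payoff to Heads: p·(-1) + (1−p)·(-12) = 11p - 12
  Player II's payoff to Tails: p·(-7) + (1−p)·3 = -10p + 3
  11p - 12 = -10p + 3  ⇒  21p = 15  ⇒  p = 5/7.

p = 5/7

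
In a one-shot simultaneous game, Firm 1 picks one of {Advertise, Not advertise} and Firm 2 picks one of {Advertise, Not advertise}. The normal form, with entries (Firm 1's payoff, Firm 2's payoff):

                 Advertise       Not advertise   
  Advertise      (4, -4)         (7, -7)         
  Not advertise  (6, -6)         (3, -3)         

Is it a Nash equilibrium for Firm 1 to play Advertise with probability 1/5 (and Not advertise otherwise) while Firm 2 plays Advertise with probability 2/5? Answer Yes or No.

Given Firm 1's mix p = 1/5, Firm 2's payoff from Advertise is -28/5 but from Not advertise is -19/5. Firm 2 strictly prefers Not advertise, so Firm 2 would not mix.
So the proposed profile is not a Nash equilibrium.

No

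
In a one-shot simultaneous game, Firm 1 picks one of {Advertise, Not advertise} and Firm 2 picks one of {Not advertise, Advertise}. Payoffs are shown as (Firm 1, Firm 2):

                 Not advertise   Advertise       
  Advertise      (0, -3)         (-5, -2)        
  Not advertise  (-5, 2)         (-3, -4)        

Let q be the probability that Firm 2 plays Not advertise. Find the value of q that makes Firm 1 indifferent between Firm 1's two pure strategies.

q = 2/7

Firm 2's mix must leave Firm 1 indifferent between Advertise and Not advertise.
  Firm 1's expected payoff from Advertise: q·0 + (1−q)·(-5) = 5q - 5
  Firm 1's expected payoff from Not advertise: q·(-5) + (1−q)·(-3) = -2q - 3
  5q - 5 = -2q - 3  ⇒  7q = 2  ⇒  q = 2/7.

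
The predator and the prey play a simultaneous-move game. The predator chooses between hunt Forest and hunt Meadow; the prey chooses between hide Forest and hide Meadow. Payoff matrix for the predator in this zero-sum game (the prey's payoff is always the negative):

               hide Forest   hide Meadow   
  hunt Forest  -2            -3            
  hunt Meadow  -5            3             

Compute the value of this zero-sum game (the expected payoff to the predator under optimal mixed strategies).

v = -7/3

For the predator to be willing to mix, the predator must be indifferent between hunt Forest and hunt Meadow, which pins down the prey's mix.
  the predator's payoff from hunt Forest: q·(-2) + (1−q)·(-3) = q - 3
  the predator's payoff from hunt Meadow: q·(-5) + (1−q)·3 = -8q + 3
  q - 3 = -8q + 3  ⇒  9q = 6  ⇒  q = 2/3.
The value is the predator's expected payoff against this mix (using hunt Forest): (2/3)·(-2) + (1/3)·(-3) = -7/3.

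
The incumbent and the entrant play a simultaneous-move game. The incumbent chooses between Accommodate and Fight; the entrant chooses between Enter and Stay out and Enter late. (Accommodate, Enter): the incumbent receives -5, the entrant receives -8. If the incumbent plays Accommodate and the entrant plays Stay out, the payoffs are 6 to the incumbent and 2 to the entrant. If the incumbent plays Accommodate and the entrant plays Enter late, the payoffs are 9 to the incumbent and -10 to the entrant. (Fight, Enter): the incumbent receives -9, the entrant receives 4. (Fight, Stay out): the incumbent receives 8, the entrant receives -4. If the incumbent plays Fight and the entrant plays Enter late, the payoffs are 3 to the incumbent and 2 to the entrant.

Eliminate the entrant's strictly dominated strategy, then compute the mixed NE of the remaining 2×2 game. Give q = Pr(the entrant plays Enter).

q = 1/3

The entrant's strategy Enter late is strictly dominated by Enter: -8 > -10 and 4 > 2. Eliminate Enter late.
In a mixed equilibrium the incumbent is indifferent between Accommodate and Fight; this condition fixes q.
  the incumbent's expected payoff from Accommodate: q·(-5) + (1−q)·6 = -11q + 6
  the incumbent's expected payoff from Fight: q·(-9) + (1−q)·8 = -17q + 8
  -11q + 6 = -17q + 8  ⇒  6q = 2  ⇒  q = 1/3.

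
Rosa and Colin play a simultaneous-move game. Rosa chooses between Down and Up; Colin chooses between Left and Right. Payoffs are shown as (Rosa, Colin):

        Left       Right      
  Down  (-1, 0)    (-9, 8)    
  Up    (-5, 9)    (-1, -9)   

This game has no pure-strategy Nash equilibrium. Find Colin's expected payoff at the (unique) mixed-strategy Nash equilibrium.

36/13

In a mixed equilibrium Colin is indifferent between Left and Right; this condition fixes p.
  Colin's payoff to Left: p·0 + (1−p)·9 = -9p + 9
  Colin's payoff to Right: p·8 + (1−p)·(-9) = 17p - 9
  -9p + 9 = 17p - 9  ⇒  -26p = -18  ⇒  p = 9/13.
At equilibrium Colin is indifferent across columns, so Colin's payoff equals the payoff from Left: (9/13)·0 + (4/13)·9 = 36/13.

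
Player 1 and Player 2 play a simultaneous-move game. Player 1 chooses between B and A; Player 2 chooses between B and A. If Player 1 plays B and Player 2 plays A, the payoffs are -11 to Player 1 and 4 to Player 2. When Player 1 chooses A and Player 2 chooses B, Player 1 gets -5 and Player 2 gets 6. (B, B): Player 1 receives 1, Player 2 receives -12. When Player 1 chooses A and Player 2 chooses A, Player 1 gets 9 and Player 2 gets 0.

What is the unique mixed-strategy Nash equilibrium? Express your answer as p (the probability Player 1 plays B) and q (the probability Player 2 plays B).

p = 3/11, q = 10/13

For Player 2 to be willing to mix, Player 2 must be indifferent between B and A, which pins down Player 1's mix.
  Player 2's payoff from B: p·(-12) + (1−p)·6 = -18p + 6
  Player 2's payoff from A: p·4 + (1−p)·0 = 4p
  -18p + 6 = 4p  ⇒  -22p = -6  ⇒  p = 3/11.
In a mixed equilibrium Player 1 is indifferent between B and A; this condition fixes q.
  Player 1's payoff from B: q·1 + (1−q)·(-11) = 12q - 11
  Player 1's payoff from A: q·(-5) + (1−q)·9 = -14q + 9
  12q - 11 = -14q + 9  ⇒  26q = 20  ⇒  q = 10/13.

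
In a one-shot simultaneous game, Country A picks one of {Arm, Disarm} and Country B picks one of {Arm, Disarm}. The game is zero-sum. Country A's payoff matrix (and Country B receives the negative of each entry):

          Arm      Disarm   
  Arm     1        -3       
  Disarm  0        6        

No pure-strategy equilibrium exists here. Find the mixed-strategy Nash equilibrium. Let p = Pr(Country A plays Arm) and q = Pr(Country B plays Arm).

In a mixed equilibrium Country B is indifferent between Arm and Disarm; this condition fixes p.
  Country B's payoff from Arm: p·(-1) + (1−p)·0 = -p
  Country B's payoff from Disarm: p·3 + (1−p)·(-6) = 9p - 6
  -p = 9p - 6  ⇒  -10p = -6  ⇒  p = 3/5.
Country B's mix must leave Country A indifferent between Arm and Disarm.
  Country A's payoff from Arm: q·1 + (1−q)·(-3) = 4q - 3
  Country A's payoff from Disarm: q·0 + (1−q)·6 = -6q + 6
  4q - 3 = -6q + 6  ⇒  10q = 9  ⇒  q = 9/10.

p = 3/5, q = 9/10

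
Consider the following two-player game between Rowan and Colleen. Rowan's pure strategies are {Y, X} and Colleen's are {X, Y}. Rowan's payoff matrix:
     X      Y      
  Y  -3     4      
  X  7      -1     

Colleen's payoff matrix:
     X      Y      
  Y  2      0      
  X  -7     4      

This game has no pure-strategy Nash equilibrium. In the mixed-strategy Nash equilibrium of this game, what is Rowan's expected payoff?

5/3

Rowan's indifference between Y and X determines Colleen's mixing probability q:
  Rowan's payoff from Y: q·(-3) + (1−q)·4 = -7q + 4
  Rowan's payoff from X: q·7 + (1−q)·(-1) = 8q - 1
  -7q + 4 = 8q - 1  ⇒  -15q = -5  ⇒  q = 1/3.
At equilibrium Rowan is indifferent across rows, so Rowan's payoff equals the payoff from Y: (1/3)·(-3) + (2/3)·4 = 5/3.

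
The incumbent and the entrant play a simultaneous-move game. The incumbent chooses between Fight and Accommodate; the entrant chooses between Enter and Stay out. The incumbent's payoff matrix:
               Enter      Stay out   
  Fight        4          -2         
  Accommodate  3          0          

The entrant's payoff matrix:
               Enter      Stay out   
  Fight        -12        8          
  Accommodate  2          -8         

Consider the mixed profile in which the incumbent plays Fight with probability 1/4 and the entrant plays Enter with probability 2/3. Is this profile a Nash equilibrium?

Given the incumbent's mix p = 1/4, the entrant's payoff from Enter is -3/2 but from Stay out is -4. The entrant strictly prefers Enter, so the entrant would not mix.
So the proposed profile is not a Nash equilibrium.

No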